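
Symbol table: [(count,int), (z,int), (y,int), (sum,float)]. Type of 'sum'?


Lookup 'sum' → type float


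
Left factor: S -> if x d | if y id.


Common prefix: 'if'
Factored: S -> if S', S' -> x d | y id


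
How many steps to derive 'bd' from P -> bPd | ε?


Derivation: P => bPd => bd
Steps: 2


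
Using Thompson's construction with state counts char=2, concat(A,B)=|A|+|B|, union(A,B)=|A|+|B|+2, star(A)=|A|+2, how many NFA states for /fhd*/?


Syntax tree has 3 char leaf(s), 0 union(s), 1 star(s)
chars contribute 3×2 = 6; each union adds +2; each star adds +2
Total: 6 + 0 + 2 = 8 states


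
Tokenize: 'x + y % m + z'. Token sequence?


Scan left to right, longest-match per lexeme
Tokens: ID(x), OP(+), ID(y), OP(%), ID(m), OP(+), ID(z)


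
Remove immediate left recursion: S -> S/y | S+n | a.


Left-recursive alternatives: S/y, S+n; non-recursive: a
Introduce S': S -> aS', S' -> /yS' | +nS' | ε


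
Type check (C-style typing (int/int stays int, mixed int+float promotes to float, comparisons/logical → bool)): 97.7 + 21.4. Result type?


Operand types: float + float
Rule: mixed int/float promotes to float; int/int stays int
Result type: float


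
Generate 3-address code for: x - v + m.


Break into single-operator statements:
t1 = x - v
t2 = t1 + m


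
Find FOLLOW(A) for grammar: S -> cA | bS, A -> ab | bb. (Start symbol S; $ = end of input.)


$ ∈ FOLLOW(S). For each A -> αBβ: add FIRST(β)\{ε} to FOLLOW(B); if β nullable, add FOLLOW(A).
FOLLOW(A) = {$}


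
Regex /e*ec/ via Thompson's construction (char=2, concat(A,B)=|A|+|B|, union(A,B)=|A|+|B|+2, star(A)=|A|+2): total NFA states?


Syntax tree has 3 char leaf(s), 0 union(s), 1 star(s)
chars contribute 3×2 = 6; each union adds +2; each star adds +2
Total: 6 + 0 + 2 = 8 states


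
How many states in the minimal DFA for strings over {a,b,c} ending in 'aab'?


Track the longest suffix of input matching a prefix of 'aab': 4 classes (prefixes of length 0..3)
Minimal DFA: 4 states


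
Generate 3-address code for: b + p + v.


Break into single-operator statements:
t1 = b + p
t2 = t1 + v


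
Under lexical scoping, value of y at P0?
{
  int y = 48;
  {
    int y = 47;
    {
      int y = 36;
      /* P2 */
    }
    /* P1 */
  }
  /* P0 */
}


y declared in the same block as P0
y = 48


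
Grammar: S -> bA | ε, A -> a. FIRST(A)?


Per alternative of A: FIRST(a) = {a}
FIRST(A) = {a}


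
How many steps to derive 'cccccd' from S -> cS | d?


Derivation: S => cS => ccS => cccS => ccccS => cccccS => cccccd
Steps: 6


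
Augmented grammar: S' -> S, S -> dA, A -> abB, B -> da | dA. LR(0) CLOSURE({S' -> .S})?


Start: S' -> .S
For each item with dot before a nonterminal B, add B -> .γ for every B-production
Closure: [S' -> .S, S -> .dA]


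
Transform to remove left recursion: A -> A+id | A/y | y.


Left-recursive alternatives: A+id, A/y; non-recursive: y
Introduce A': A -> yA', A' -> +idA' | /yA' | ε


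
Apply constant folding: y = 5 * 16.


5 * 16 = 80 at compile time
Optimized: y = 80


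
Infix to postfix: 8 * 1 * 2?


Left to right (same or higher precedence on left)
Postfix: 8 1 * 2 *


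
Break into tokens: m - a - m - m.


Scan left to right, longest-match per lexeme
Tokens: ID(m), OP(-), ID(a), OP(-), ID(m), OP(-), ID(m)


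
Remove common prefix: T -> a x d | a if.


Common prefix: 'a'
Factored: T -> a T', T' -> x d | if


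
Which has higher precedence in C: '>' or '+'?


'+' is additive (level 9); '>' is relational (level 7)
Higher level binds tighter
'+' has higher precedence than '>'


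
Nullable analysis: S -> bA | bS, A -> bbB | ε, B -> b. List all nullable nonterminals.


A nonterminal is nullable iff some alternative derives ε (directly, or every symbol in it is nullable)
Nullable: {A}


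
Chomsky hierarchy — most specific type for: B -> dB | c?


Right-linear: every RHS is a terminal or a terminal followed by one nonterminal
Classification: Type 3 (Regular)


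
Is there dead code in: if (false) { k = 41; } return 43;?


condition is constant false, so the whole block is unreachable
Dead: 'if (false) { k = 41; }'


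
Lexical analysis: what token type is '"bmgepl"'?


Pattern: double-quoted sequence
Type: STRING_LITERAL


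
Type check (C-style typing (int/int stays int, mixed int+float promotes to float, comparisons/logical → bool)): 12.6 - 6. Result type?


Operand types: float - int
Rule: mixed int/float promotes to float; int/int stays int
Result type: float


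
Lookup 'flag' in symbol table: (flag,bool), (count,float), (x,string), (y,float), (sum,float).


Lookup 'flag' → type bool


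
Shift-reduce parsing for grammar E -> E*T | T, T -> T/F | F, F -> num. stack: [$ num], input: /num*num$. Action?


'num' on top is the handle for F -> num
Action: reduce (F -> num)


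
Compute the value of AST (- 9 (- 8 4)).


Evaluate inner: (- 8 4) = 4
Evaluate root: (- 9 4) = 5
Result: 5


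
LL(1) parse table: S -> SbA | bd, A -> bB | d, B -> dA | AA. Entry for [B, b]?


For [B, b]: 'b' ∈ FIRST(AA)
Entry: B -> AA


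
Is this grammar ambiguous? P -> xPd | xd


balanced x^n…d^n: each string has a unique parse
Unambiguous


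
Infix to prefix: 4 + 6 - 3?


left-to-right (same/higher precedence on left): tree is (- (+ 4 6) 3)
Prefix: - + 4 6 3


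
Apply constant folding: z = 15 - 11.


15 - 11 = 4 at compile time
Optimized: z = 4


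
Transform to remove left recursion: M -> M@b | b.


Left-recursive alternatives: M@b; non-recursive: b
Introduce M': M -> bM', M' -> @bM' | ε


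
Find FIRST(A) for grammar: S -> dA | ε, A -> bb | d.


Per alternative of A: FIRST(bb) = {b}; FIRST(d) = {d}
FIRST(A) = {b, d}


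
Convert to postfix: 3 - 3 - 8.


Left to right (same or higher precedence on left)
Postfix: 3 3 - 8 -


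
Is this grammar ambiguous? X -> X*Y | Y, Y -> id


precedence layered via separate nonterminal Y: deterministic
Unambiguous


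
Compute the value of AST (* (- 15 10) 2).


Evaluate inner: (- 15 10) = 5
Evaluate root: (* 5 2) = 10
Result: 10


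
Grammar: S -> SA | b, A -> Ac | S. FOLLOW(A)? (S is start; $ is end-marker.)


$ ∈ FOLLOW(S). For each A -> αBβ: add FIRST(β)\{ε} to FOLLOW(B); if β nullable, add FOLLOW(A).
FOLLOW(A) = {$, b, c}


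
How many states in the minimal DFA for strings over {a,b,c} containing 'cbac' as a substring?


KMP-style automaton: 4 progress states + 1 absorbing accept = 5
Minimal DFA: 5 states


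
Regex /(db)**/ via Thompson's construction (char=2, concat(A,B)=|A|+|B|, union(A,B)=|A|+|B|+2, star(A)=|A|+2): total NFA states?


Syntax tree has 2 char leaf(s), 0 union(s), 2 star(s)
chars contribute 2×2 = 4; each union adds +2; each star adds +2
Total: 4 + 0 + 4 = 8 states


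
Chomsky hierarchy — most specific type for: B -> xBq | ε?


Single nonterminal LHS, but x^n q^n is not regular
Classification: Type 2 (Context-Free)


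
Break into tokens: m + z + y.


Scan left to right, longest-match per lexeme
Tokens: ID(m), OP(+), ID(z), OP(+), ID(y)


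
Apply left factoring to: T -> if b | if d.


Common prefix: 'if'
Factored: T -> if T', T' -> b | d


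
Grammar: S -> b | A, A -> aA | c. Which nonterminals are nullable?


A nonterminal is nullable iff some alternative derives ε (directly, or every symbol in it is nullable)
Nullable: {}


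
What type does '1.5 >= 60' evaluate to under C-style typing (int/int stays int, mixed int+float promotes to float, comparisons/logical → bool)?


Operand types: float >= int
Rule: comparison yields bool
Result type: bool


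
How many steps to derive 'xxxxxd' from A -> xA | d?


Derivation: A => xA => xxA => xxxA => xxxxA => xxxxxA => xxxxxd
Steps: 6


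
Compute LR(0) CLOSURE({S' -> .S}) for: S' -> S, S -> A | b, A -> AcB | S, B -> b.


Start: S' -> .S
For each item with dot before a nonterminal B, add B -> .γ for every B-production
Closure: [S' -> .S, S -> .A, S -> .b, A -> .AcB, A -> .S]


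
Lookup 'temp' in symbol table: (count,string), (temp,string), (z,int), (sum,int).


Lookup 'temp' → type string


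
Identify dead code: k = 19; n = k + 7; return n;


k is read by n's definition; n is returned
No dead code


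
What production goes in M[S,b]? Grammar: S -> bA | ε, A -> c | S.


For [S, b]: 'b' ∈ FIRST(bA)
Entry: S -> bA


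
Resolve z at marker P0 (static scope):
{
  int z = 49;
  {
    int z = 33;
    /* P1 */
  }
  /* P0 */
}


z declared in the same block as P0
z = 49


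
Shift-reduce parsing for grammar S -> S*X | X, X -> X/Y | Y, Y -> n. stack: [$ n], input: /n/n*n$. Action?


'n' on top is the handle for Y -> n
Action: reduce (Y -> n)


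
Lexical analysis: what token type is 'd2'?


Pattern: letter/underscore followed by alphanumerics, not a keyword
Type: IDENTIFIER


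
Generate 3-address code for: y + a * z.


Break into single-operator statements:
t1 = a * z
t2 = y + t1


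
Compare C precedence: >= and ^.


'>=' is relational (level 7); '^' is bitwise XOR (level 4)
Higher level binds tighter
'>=' has higher precedence than '^'


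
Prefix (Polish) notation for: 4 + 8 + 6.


left-to-right (same/higher precedence on left): tree is (+ (+ 4 8) 6)
Prefix: + + 4 8 6


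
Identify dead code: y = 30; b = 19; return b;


y is assigned but never read
Dead: 'y = 30'


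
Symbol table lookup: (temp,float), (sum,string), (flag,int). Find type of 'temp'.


Lookup 'temp' → type float


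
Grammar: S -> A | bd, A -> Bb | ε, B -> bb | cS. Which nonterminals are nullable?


A nonterminal is nullable iff some alternative derives ε (directly, or every symbol in it is nullable)
Nullable: {A, S}


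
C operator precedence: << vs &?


'<<' is shift (level 8); '&' is bitwise AND (level 5)
Higher level binds tighter
'<<' has higher precedence than '&'


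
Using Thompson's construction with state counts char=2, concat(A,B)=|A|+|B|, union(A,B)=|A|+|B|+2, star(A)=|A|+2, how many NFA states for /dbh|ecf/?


Syntax tree has 6 char leaf(s), 1 union(s), 0 star(s)
chars contribute 6×2 = 12; each union adds +2; each star adds +2
Total: 12 + 2 + 0 = 14 states


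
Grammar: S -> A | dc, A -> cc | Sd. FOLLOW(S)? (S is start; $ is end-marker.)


$ ∈ FOLLOW(S). For each A -> αBβ: add FIRST(β)\{ε} to FOLLOW(B); if β nullable, add FOLLOW(A).
FOLLOW(S) = {$, d}


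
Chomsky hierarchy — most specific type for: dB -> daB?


LHS has context (more than one symbol) and |LHS| ≤ |RHS|
Classification: Type 1 (Context-Sensitive)


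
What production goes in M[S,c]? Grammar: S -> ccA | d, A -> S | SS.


For [S, c]: 'c' ∈ FIRST(ccA)
Entry: S -> ccA


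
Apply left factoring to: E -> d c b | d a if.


Common prefix: 'd'
Factored: E -> d E', E' -> c b | a if


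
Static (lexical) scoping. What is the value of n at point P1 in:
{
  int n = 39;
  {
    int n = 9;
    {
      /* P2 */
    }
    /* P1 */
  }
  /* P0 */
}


n declared in the same block as P1
n = 9


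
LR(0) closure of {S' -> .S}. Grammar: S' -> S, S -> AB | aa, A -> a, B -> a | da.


Start: S' -> .S
For each item with dot before a nonterminal B, add B -> .γ for every B-production
Closure: [S' -> .S, S -> .AB, S -> .aa, A -> .a]


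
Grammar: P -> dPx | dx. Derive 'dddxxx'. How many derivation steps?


Derivation: P => dPx => ddPxx => dddxxx
Steps: 3


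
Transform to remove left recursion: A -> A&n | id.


Left-recursive alternatives: A&n; non-recursive: id
Introduce A': A -> idA', A' -> &nA' | ε


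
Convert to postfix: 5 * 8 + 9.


Left to right (same or higher precedence on left)
Postfix: 5 8 * 9 +


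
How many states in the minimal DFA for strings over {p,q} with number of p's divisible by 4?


Track (count of p) mod 4: states 0..3, accept at 0
Minimal DFA: 4 states


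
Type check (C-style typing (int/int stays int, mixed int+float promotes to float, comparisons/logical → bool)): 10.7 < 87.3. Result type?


Operand types: float < float
Rule: comparison yields bool
Result type: bool


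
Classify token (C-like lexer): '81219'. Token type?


Pattern: digits only
Type: INTEGER_LITERAL


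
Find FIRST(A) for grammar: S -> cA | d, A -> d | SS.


Per alternative of A: FIRST(d) = {d}; FIRST(SS) = {c, d}
FIRST(A) = {c, d}


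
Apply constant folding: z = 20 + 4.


20 + 4 = 24 at compile time
Optimized: z = 24


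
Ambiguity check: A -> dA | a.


right-linear, alternatives start with distinct terminals 'd' vs 'a': unique leftmost derivation
Unambiguous


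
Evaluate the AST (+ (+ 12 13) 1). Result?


Evaluate inner: (+ 12 13) = 25
Evaluate root: (+ 25 1) = 26
Result: 26


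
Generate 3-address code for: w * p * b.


Break into single-operator statements:
t1 = w * p
t2 = t1 * b


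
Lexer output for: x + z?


Scan left to right, longest-match per lexeme
Tokens: ID(x), OP(+), ID(z)


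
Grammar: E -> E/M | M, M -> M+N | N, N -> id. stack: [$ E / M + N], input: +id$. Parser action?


handle 'M+N' on top
Action: reduce (M -> M+N)


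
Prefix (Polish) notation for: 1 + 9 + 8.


left-to-right (same/higher precedence on left): tree is (+ (+ 1 9) 8)
Prefix: + + 1 9 8


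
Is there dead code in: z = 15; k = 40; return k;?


z is assigned but never read
Dead: 'z = 15'


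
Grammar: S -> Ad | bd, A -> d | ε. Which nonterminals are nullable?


A nonterminal is nullable iff some alternative derives ε (directly, or every symbol in it is nullable)
Nullable: {A}


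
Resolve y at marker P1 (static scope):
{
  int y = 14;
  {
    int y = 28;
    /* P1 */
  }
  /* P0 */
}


y declared in the same block as P1
y = 28


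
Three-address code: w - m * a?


Break into single-operator statements:
t1 = m * a
t2 = w - t1


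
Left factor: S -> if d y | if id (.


Common prefix: 'if'
Factored: S -> if S', S' -> d y | id (


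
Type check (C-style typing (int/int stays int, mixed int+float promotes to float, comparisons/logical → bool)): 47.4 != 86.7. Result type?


Operand types: float != float
Rule: comparison yields bool
Result type: bool


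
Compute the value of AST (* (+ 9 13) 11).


Evaluate inner: (+ 9 13) = 22
Evaluate root: (* 22 11) = 242
Result: 242


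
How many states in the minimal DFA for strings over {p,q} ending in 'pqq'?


Track the longest suffix of input matching a prefix of 'pqq': 4 classes (prefixes of length 0..3)
Minimal DFA: 4 states


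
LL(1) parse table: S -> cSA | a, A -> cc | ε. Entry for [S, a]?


For [S, a]: 'a' ∈ FIRST(a)
Entry: S -> a


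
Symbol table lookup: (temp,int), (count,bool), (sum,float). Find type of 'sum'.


Lookup 'sum' → type float


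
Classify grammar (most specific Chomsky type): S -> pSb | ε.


Single nonterminal LHS, but p^n b^n is not regular
Classification: Type 2 (Context-Free)


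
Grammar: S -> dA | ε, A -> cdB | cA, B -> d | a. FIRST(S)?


Per alternative of S: FIRST(dA) = {d}; FIRST(ε) = {ε}
FIRST(S) = {d, ε}


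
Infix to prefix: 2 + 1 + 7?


left-to-right (same/higher precedence on left): tree is (+ (+ 2 1) 7)
Prefix: + + 2 1 7


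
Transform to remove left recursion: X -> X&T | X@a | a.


Left-recursive alternatives: X&T, X@a; non-recursive: a
Introduce X': X -> aX', X' -> &TX' | @aX' | ε


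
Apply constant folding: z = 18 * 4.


18 * 4 = 72 at compile time
Optimized: z = 72


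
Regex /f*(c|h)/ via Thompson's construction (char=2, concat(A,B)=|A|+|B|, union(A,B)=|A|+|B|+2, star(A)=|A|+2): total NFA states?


Syntax tree has 3 char leaf(s), 1 union(s), 1 star(s)
chars contribute 3×2 = 6; each union adds +2; each star adds +2
Total: 6 + 2 + 2 = 10 states


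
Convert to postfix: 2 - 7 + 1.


Left to right (same or higher precedence on left)
Postfix: 2 7 - 1 +


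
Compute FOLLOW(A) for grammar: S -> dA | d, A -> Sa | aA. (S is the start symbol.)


$ ∈ FOLLOW(S). For each A -> αBβ: add FIRST(β)\{ε} to FOLLOW(B); if β nullable, add FOLLOW(A).
FOLLOW(A) = {$, a}


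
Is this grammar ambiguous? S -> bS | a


right-linear, alternatives start with distinct terminals 'b' vs 'a': unique leftmost derivation
Unambiguous


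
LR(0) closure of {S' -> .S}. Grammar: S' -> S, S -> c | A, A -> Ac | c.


Start: S' -> .S
For each item with dot before a nonterminal B, add B -> .γ for every B-production
Closure: [S' -> .S, S -> .c, S -> .A, A -> .Ac, A -> .c]


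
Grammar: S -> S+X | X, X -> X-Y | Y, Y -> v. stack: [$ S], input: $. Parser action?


start symbol S on stack, input exhausted
Action: accept


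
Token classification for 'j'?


Pattern: letter/underscore followed by alphanumerics, not a keyword
Type: IDENTIFIER


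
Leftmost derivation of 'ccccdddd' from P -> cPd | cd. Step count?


Derivation: P => cPd => ccPdd => cccPddd => ccccdddd
Steps: 4


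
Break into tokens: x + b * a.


Scan left to right, longest-match per lexeme
Tokens: ID(x), OP(+), ID(b), OP(*), ID(a)


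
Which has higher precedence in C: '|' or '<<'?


'<<' is shift (level 8); '|' is bitwise OR (level 3)
Higher level binds tighter
'<<' has higher precedence than '|'


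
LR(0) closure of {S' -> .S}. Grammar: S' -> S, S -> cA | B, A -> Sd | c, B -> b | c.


Start: S' -> .S
For each item with dot before a nonterminal B, add B -> .γ for every B-production
Closure: [S' -> .S, S -> .cA, S -> .B, B -> .b, B -> .c]


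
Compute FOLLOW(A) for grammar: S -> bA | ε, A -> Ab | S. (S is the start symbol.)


$ ∈ FOLLOW(S). For each A -> αBβ: add FIRST(β)\{ε} to FOLLOW(B); if β nullable, add FOLLOW(A).
FOLLOW(A) = {$, b}


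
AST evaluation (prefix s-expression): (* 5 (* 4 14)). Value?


Evaluate inner: (* 4 14) = 56
Evaluate root: (* 5 56) = 280
Result: 280


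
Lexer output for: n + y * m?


Scan left to right, longest-match per lexeme
Tokens: ID(n), OP(+), ID(y), OP(*), ID(m)


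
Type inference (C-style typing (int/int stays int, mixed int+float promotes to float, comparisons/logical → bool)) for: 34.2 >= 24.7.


Operand types: float >= float
Rule: comparison yields bool
Result type: bool


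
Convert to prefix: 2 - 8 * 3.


'*' binds tighter: tree is (- 2 (* 8 3))
Prefix: - 2 * 8 3


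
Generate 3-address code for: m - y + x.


Break into single-operator statements:
t1 = m - y
t2 = t1 + x


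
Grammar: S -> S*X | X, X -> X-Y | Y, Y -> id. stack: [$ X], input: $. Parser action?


lookahead ∉ {-} so X won't extend; reduce S -> X
Action: reduce (S -> X)


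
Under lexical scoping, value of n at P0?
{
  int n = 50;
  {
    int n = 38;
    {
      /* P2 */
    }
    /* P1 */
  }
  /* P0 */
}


n declared in the same block as P0
n = 50


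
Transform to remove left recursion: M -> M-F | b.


Left-recursive alternatives: M-F; non-recursive: b
Introduce M': M -> bM', M' -> -FM' | ε


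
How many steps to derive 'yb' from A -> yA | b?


Derivation: A => yA => yb
Steps: 2


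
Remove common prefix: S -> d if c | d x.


Common prefix: 'd'
Factored: S -> d S', S' -> if c | x


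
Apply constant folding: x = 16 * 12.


16 * 12 = 192 at compile time
Optimized: x = 192


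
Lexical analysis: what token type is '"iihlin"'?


Pattern: double-quoted sequence
Type: STRING_LITERAL


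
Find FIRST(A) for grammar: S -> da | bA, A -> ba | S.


Per alternative of A: FIRST(ba) = {b}; FIRST(S) = {b, d}
FIRST(A) = {b, d}


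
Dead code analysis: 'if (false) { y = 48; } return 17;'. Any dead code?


condition is constant false, so the whole block is unreachable
Dead: 'if (false) { y = 48; }'


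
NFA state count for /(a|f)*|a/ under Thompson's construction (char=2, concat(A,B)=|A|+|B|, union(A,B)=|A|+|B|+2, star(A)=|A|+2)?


Syntax tree has 3 char leaf(s), 2 union(s), 1 star(s)
chars contribute 3×2 = 6; each union adds +2; each star adds +2
Total: 6 + 4 + 2 = 12 states


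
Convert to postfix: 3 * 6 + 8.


Left to right (same or higher precedence on left)
Postfix: 3 6 * 8 +


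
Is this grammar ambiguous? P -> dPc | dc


balanced d^n…c^n: each string has a unique parse
Unambiguous


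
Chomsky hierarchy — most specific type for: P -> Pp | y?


Left-linear: every RHS is a terminal or one nonterminal followed by a terminal
Classification: Type 3 (Regular)


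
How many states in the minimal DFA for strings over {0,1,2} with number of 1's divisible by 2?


Track (count of 1) mod 2: states 0..1, accept at 0
Minimal DFA: 2 states


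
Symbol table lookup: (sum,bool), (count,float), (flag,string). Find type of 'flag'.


Lookup 'flag' → type string


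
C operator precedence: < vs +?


'+' is additive (level 9); '<' is relational (level 7)
Higher level binds tighter
'+' has higher precedence than '<'


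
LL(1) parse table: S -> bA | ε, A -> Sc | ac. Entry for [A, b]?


For [A, b]: 'b' ∈ FIRST(Sc)
Entry: A -> Sc


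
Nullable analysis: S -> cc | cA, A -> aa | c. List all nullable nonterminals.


A nonterminal is nullable iff some alternative derives ε (directly, or every symbol in it is nullable)
Nullable: {}


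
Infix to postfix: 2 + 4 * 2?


* has higher precedence, evaluate 4*2 first
Postfix: 2 4 2 * +


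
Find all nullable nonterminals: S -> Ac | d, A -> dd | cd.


A nonterminal is nullable iff some alternative derives ε (directly, or every symbol in it is nullable)
Nullable: {}


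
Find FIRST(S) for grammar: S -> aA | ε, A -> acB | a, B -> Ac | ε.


Per alternative of S: FIRST(aA) = {a}; FIRST(ε) = {ε}
FIRST(S) = {a, ε}


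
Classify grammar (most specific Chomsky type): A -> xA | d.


Right-linear: every RHS is a terminal or a terminal followed by one nonterminal
Classification: Type 3 (Regular)


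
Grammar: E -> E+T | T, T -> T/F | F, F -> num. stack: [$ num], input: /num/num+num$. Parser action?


'num' on top is the handle for F -> num
Action: reduce (F -> num)


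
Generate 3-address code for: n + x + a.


Break into single-operator statements:
t1 = n + x
t2 = t1 + a


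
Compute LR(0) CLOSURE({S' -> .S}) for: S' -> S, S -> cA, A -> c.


Start: S' -> .S
For each item with dot before a nonterminal B, add B -> .γ for every B-production
Closure: [S' -> .S, S -> .cA]


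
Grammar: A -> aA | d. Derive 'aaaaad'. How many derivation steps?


Derivation: A => aA => aaA => aaaA => aaaaA => aaaaaA => aaaaad
Steps: 6


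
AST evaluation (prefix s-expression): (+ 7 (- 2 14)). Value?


Evaluate inner: (- 2 14) = -12
Evaluate root: (+ 7 -12) = -5
Result: -5


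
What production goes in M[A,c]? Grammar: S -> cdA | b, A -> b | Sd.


For [A, c]: 'c' ∈ FIRST(Sd)
Entry: A -> Sd


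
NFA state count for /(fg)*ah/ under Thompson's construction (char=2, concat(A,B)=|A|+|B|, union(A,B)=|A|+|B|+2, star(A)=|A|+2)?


Syntax tree has 4 char leaf(s), 0 union(s), 1 star(s)
chars contribute 4×2 = 8; each union adds +2; each star adds +2
Total: 8 + 0 + 2 = 10 states


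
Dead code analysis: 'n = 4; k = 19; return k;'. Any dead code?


n is assigned but never read
Dead: 'n = 4'


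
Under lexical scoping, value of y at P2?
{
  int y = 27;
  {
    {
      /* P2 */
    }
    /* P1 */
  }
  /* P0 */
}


P2's block does not declare y; resolves to the enclosing declaration at depth 0
y = 27


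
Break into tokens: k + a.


Scan left to right, longest-match per lexeme
Tokens: ID(k), OP(+), ID(a)


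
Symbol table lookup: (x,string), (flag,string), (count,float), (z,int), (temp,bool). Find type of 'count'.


Lookup 'count' → type float


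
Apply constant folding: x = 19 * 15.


19 * 15 = 285 at compile time
Optimized: x = 285


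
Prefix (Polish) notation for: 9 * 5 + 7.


left-to-right (same/higher precedence on left): tree is (+ (* 9 5) 7)
Prefix: + * 9 5 7


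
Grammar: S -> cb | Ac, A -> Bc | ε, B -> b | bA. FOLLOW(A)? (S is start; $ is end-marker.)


$ ∈ FOLLOW(S). For each A -> αBβ: add FIRST(β)\{ε} to FOLLOW(B); if β nullable, add FOLLOW(A).
FOLLOW(A) = {c}


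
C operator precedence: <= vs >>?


'>>' is shift (level 8); '<=' is relational (level 7)
Higher level binds tighter
'>>' has higher precedence than '<='


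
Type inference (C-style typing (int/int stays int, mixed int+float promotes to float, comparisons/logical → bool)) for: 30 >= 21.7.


Operand types: int >= float
Rule: comparison yields bool
Result type: bool


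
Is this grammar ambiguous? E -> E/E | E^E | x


'x/x^x' has two parse trees (no precedence encoded between / and ^)
Ambiguous


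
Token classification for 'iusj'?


Pattern: letter/underscore followed by alphanumerics, not a keyword
Type: IDENTIFIER


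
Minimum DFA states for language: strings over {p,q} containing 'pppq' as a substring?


KMP-style automaton: 4 progress states + 1 absorbing accept = 5
Minimal DFA: 5 states


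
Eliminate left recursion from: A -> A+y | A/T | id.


Left-recursive alternatives: A+y, A/T; non-recursive: id
Introduce A': A -> idA', A' -> +yA' | /TA' | ε


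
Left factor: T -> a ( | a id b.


Common prefix: 'a'
Factored: T -> a T', T' -> ( | id b


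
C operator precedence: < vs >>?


'>>' is shift (level 8); '<' is relational (level 7)
Higher level binds tighter
'>>' has higher precedence than '<'


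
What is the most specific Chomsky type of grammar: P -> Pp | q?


Left-linear: every RHS is a terminal or one nonterminal followed by a terminal
Classification: Type 3 (Regular)


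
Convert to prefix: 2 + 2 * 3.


'*' binds tighter: tree is (+ 2 (* 2 3))
Prefix: + 2 * 2 3


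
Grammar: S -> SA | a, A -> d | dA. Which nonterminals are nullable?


A nonterminal is nullable iff some alternative derives ε (directly, or every symbol in it is nullable)
Nullable: {}


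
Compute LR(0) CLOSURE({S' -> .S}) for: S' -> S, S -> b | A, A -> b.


Start: S' -> .S
For each item with dot before a nonterminal B, add B -> .γ for every B-production
Closure: [S' -> .S, S -> .b, S -> .A, A -> .b]


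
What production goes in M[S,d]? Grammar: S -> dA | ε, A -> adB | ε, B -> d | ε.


For [S, d]: 'd' ∈ FIRST(dA)
Entry: S -> dA


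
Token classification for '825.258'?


Pattern: digits with a decimal point
Type: FLOAT_LITERAL


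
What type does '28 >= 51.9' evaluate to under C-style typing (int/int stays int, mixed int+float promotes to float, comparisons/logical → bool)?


Operand types: int >= float
Rule: comparison yields bool
Result type: bool


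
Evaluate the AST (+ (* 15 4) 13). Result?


Evaluate inner: (* 15 4) = 60
Evaluate root: (+ 60 13) = 73
Result: 73


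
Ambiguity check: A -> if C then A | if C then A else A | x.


dangling else: 'if C then if C then x else x' parses two ways
Ambiguous


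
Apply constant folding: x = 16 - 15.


16 - 15 = 1 at compile time
Optimized: x = 1


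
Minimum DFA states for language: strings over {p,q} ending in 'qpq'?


Track the longest suffix of input matching a prefix of 'qpq': 4 classes (prefixes of length 0..3)
Minimal DFA: 4 states


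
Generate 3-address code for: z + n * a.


Break into single-operator statements:
t1 = n * a
t2 = z + t1


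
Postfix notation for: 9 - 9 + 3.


Left to right (same or higher precedence on left)
Postfix: 9 9 - 3 +


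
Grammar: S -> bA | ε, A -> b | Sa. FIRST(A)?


Per alternative of A: FIRST(b) = {b}; FIRST(Sa) = {a, b}
FIRST(A) = {a, b}


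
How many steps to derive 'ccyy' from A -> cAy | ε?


Derivation: A => cAy => ccAyy => ccyy
Steps: 3


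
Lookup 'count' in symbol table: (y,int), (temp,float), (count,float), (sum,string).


Lookup 'count' → type float


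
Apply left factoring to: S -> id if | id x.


Common prefix: 'id'
Factored: S -> id S', S' -> if | x


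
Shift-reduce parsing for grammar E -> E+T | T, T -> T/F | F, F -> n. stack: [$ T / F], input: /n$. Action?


handle 'T/F' on top
Action: reduce (T -> T/F)


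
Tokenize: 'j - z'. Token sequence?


Scan left to right, longest-match per lexeme
Tokens: ID(j), OP(-), ID(z)


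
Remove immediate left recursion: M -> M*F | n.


Left-recursive alternatives: M*F; non-recursive: n
Introduce M': M -> nM', M' -> *FM' | ε


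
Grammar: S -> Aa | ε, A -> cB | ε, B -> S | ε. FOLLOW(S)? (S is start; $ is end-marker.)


$ ∈ FOLLOW(S). For each A -> αBβ: add FIRST(β)\{ε} to FOLLOW(B); if β nullable, add FOLLOW(A).
FOLLOW(S) = {$, a}


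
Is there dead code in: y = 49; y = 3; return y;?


first assignment to y is overwritten before any read
Dead: 'y = 49'


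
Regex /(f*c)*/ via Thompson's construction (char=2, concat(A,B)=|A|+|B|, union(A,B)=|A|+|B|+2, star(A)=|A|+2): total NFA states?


Syntax tree has 2 char leaf(s), 0 union(s), 2 star(s)
chars contribute 2×2 = 4; each union adds +2; each star adds +2
Total: 4 + 0 + 4 = 8 states


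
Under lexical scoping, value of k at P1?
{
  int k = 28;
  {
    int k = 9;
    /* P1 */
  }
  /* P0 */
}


k declared in the same block as P1
k = 9


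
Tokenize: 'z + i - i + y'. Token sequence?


Scan left to right, longest-match per lexeme
Tokens: ID(z), OP(+), ID(i), OP(-), ID(i), OP(+), ID(y)


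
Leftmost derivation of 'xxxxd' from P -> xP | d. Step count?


Derivation: P => xP => xxP => xxxP => xxxxP => xxxxd
Steps: 5


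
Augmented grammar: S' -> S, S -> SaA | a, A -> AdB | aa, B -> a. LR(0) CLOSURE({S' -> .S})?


Start: S' -> .S
For each item with dot before a nonterminal B, add B -> .γ for every B-production
Closure: [S' -> .S, S -> .SaA, S -> .a]


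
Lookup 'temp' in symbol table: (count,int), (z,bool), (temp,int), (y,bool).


Lookup 'temp' → type int


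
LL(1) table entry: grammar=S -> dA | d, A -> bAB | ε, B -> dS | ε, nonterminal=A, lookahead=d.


For [A, d]: ε is nullable and 'd' ∈ FOLLOW(A)
Entry: A -> ε


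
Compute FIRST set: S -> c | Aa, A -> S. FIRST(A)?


Per alternative of A: FIRST(S) = {c}
FIRST(A) = {c}


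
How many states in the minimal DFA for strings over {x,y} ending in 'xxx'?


Track the longest suffix of input matching a prefix of 'xxx': 4 classes (prefixes of length 0..3)
Minimal DFA: 4 states


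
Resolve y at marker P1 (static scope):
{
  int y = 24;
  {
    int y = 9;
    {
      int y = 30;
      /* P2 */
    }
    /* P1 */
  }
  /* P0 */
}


y declared in the same block as P1
y = 9


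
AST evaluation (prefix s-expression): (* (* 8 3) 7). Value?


Evaluate inner: (* 8 3) = 24
Evaluate root: (* 24 7) = 168
Result: 168


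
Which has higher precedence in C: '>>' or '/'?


'/' is multiplicative (level 10); '>>' is shift (level 8)
Higher level binds tighter
'/' has higher precedence than '>>'


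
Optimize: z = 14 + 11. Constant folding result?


14 + 11 = 25 at compile time
Optimized: z = 25


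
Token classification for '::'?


Pattern: operator symbol
Type: OPERATOR


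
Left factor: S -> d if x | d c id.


Common prefix: 'd'
Factored: S -> d S', S' -> if x | c id


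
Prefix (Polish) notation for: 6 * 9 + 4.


left-to-right (same/higher precedence on left): tree is (+ (* 6 9) 4)
Prefix: + * 6 9 4


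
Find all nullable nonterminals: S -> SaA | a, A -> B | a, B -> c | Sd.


A nonterminal is nullable iff some alternative derives ε (directly, or every symbol in it is nullable)
Nullable: {}


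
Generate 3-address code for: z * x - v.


Break into single-operator statements:
t1 = z * x
t2 = t1 - v


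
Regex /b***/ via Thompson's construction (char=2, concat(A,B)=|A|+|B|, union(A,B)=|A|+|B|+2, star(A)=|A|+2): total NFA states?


Syntax tree has 1 char leaf(s), 0 union(s), 3 star(s)
chars contribute 1×2 = 2; each union adds +2; each star adds +2
Total: 2 + 0 + 6 = 8 states


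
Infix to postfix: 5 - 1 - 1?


Left to right (same or higher precedence on left)
Postfix: 5 1 - 1 -


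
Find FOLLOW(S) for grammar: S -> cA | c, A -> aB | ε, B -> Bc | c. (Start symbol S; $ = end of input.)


$ ∈ FOLLOW(S). For each A -> αBβ: add FIRST(β)\{ε} to FOLLOW(B); if β nullable, add FOLLOW(A).
FOLLOW(S) = {$}


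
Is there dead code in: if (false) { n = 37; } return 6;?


condition is constant false, so the whole block is unreachable
Dead: 'if (false) { n = 37; }'


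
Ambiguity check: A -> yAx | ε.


balanced y^n…x^n: each string has a unique parse
Unambiguous


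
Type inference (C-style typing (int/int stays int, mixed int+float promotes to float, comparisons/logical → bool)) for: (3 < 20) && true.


Operand types: bool && bool
Rule: logical operators take bool operands and yield bool
Result type: bool


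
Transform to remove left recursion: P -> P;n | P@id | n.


Left-recursive alternatives: P;n, P@id; non-recursive: n
Introduce P': P -> nP', P' -> ;nP' | @idP' | ε


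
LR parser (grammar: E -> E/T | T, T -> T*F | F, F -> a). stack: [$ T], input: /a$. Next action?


lookahead ∉ {*} so T won't extend; reduce E -> T
Action: reduce (E -> T)


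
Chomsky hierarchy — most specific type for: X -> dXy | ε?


Single nonterminal LHS, but d^n y^n is not regular
Classification: Type 2 (Context-Free)


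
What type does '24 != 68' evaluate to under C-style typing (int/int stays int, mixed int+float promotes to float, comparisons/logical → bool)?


Operand types: int != int
Rule: comparison yields bool
Result type: bool


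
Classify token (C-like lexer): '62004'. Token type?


Pattern: digits only
Type: INTEGER_LITERAL


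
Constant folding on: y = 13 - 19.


13 - 19 = -6 at compile time
Optimized: y = -6


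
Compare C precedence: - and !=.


'-' is additive (level 9); '!=' is equality (level 6)
Higher level binds tighter
'-' has higher precedence than '!='


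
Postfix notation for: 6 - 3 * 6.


* has higher precedence, evaluate 3*6 first
Postfix: 6 3 6 * -


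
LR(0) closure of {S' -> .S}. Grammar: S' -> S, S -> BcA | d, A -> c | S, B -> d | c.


Start: S' -> .S
For each item with dot before a nonterminal B, add B -> .γ for every B-production
Closure: [S' -> .S, S -> .BcA, S -> .d, B -> .d, B -> .c]


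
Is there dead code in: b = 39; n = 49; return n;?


b is assigned but never read
Dead: 'b = 39'


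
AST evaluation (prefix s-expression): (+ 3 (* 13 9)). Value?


Evaluate inner: (* 13 9) = 117
Evaluate root: (+ 3 117) = 120
Result: 120


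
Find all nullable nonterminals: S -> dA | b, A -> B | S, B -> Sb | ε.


A nonterminal is nullable iff some alternative derives ε (directly, or every symbol in it is nullable)
Nullable: {A, B}


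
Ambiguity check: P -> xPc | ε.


balanced x^n…c^n: each string has a unique parse
Unambiguous


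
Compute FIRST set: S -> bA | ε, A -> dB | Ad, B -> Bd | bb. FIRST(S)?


Per alternative of S: FIRST(bA) = {b}; FIRST(ε) = {ε}
FIRST(S) = {b, ε}


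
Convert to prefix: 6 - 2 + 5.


left-to-right (same/higher precedence on left): tree is (+ (- 6 2) 5)
Prefix: + - 6 2 5


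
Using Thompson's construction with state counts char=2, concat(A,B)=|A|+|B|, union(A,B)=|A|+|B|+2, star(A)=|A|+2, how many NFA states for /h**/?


Syntax tree has 1 char leaf(s), 0 union(s), 2 star(s)
chars contribute 1×2 = 2; each union adds +2; each star adds +2
Total: 2 + 0 + 4 = 6 states


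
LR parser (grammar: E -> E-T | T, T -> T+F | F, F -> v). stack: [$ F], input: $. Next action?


'F' (not preceded by T+) is the handle for T -> F
Action: reduce (T -> F)


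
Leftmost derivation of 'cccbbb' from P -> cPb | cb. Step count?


Derivation: P => cPb => ccPbb => cccbbb
Steps: 3


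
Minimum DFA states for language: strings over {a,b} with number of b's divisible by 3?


Track (count of b) mod 3: states 0..2, accept at 0
Minimal DFA: 3 states


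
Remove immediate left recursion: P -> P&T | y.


Left-recursive alternatives: P&T; non-recursive: y
Introduce P': P -> yP', P' -> &TP' | ε


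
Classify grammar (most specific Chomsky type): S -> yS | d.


Right-linear: every RHS is a terminal or a terminal followed by one nonterminal
Classification: Type 3 (Regular)


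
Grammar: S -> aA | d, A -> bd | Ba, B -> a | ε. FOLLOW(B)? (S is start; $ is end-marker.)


$ ∈ FOLLOW(S). For each A -> αBβ: add FIRST(β)\{ε} to FOLLOW(B); if β nullable, add FOLLOW(A).
FOLLOW(B) = {a}


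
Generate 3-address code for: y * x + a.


Break into single-operator statements:
t1 = y * x
t2 = t1 + a


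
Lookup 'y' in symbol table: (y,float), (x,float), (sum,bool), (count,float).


Lookup 'y' → type float


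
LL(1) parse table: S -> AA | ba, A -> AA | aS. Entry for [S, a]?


For [S, a]: 'a' ∈ FIRST(AA)
Entry: S -> AA


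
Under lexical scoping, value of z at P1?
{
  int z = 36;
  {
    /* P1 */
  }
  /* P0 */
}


P1's block does not declare z; resolves to the enclosing declaration at depth 0
z = 36


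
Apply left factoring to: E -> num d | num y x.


Common prefix: 'num'
Factored: E -> num E', E' -> d | y x


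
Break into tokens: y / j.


Scan left to right, longest-match per lexeme
Tokens: ID(y), OP(/), ID(j)


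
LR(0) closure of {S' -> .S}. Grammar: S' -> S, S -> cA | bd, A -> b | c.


Start: S' -> .S
For each item with dot before a nonterminal B, add B -> .γ for every B-production
Closure: [S' -> .S, S -> .cA, S -> .bd]


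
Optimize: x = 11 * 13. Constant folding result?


11 * 13 = 143 at compile time
Optimized: x = 143


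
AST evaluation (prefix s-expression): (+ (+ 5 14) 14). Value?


Evaluate inner: (+ 5 14) = 19
Evaluate root: (+ 19 14) = 33
Result: 33


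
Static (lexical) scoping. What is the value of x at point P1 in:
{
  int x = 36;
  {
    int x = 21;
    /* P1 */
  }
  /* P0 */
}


x declared in the same block as P1
x = 21


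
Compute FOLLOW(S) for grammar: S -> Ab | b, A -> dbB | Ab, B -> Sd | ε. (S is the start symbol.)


$ ∈ FOLLOW(S). For each A -> αBβ: add FIRST(β)\{ε} to FOLLOW(B); if β nullable, add FOLLOW(A).
FOLLOW(S) = {$, d}


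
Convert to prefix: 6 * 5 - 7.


left-to-right (same/higher precedence on left): tree is (- (* 6 5) 7)
Prefix: - * 6 5 7


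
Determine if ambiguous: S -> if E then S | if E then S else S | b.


dangling else: 'if E then if E then b else b' parses two ways
Ambiguous


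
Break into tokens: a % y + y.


Scan left to right, longest-match per lexeme
Tokens: ID(a), OP(%), ID(y), OP(+), ID(y)


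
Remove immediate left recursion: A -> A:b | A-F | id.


Left-recursive alternatives: A:b, A-F; non-recursive: id
Introduce A': A -> idA', A' -> :bA' | -FA' | ε


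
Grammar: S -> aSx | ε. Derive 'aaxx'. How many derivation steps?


Derivation: S => aSx => aaSxx => aaxx
Steps: 3


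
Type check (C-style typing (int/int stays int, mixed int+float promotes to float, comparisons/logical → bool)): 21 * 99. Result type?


Operand types: int * int
Rule: mixed int/float promotes to float; int/int stays int
Result type: int


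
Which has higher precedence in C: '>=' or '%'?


'%' is multiplicative (level 10); '>=' is relational (level 7)
Higher level binds tighter
'%' has higher precedence than '>='


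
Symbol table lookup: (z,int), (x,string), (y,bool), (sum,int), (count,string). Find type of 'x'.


Lookup 'x' → type string
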